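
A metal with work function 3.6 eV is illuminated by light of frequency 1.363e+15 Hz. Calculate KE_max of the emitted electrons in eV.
2.0369 eV

Using Einstein's photoelectric equation: KE_max = hf - φ

First, calculate the photon energy:
E_photon = hf = (6.626×10⁻³⁴ J·s)(1.363e+15 Hz)
E_photon = 5.6369 eV

Then, the maximum kinetic energy:
KE_max = E_photon - φ = 5.6369 eV - 3.6 eV = 2.0369 eV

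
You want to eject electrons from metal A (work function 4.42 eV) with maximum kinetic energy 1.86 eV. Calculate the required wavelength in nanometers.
197.43 nm

From Einstein's equation: KE_max = hc/λ - φ

Rearranging for λ:
hc/λ = KE_max + φ
λ = hc/(KE_max + φ)

Required photon energy:
E_photon = KE_max + φ = 1.86 + 4.42 = 6.28 eV

Required wavelength:
λ = hc/E_photon = (6.626×10⁻³⁴)(3×10⁸) / (6.28 × 1.602×10⁻¹⁹)
λ = 197.43 nm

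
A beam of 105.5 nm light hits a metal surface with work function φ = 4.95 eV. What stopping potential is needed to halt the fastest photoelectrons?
6.8021 V

The stopping potential V_s satisfies: eV_s = KE_max

First, find KE_max using Einstein's equation:
E_photon = hc/λ = 11.7521 eV
KE_max = E_photon - φ = 11.7521 - 4.95 = 6.8021 eV

Since eV_s = KE_max:
V_s = KE_max/e = 6.8021 V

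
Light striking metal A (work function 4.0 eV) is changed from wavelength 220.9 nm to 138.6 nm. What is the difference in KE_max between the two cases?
3.3328 eV

Using Einstein's equation: KE_max = hc/λ - φ

For λ₁ = 220.9 nm:
KE₁ = hc/λ₁ - φ = 5.6127 - 4.0 = 1.6127 eV

For λ₂ = 138.6 nm:
KE₂ = hc/λ₂ - φ = 8.9455 - 4.0 = 4.9455 eV

Change in KE:
ΔKE = KE₂ - KE₁ = 4.9455 - 1.6127 = 3.3328 eV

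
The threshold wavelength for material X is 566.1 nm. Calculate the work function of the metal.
2.19 eV

At the threshold wavelength, photon energy equals work function:
φ = hc/λ₀

Calculating:
φ = (6.626×10⁻³⁴ J·s)(3×10⁸ m/s) / (566.1×10⁻⁹ m)
φ = 2.19 eV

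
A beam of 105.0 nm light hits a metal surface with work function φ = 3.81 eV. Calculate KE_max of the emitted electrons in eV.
7.9980 eV

Using Einstein's photoelectric equation: KE_max = hf - φ = hc/λ - φ

First, calculate the photon energy:
E_photon = hc/λ = (6.626×10⁻³⁴ J·s)(3×10⁸ m/s) / (105.0×10⁻⁹ m)
E_photon = 11.8080 eV

Then, the maximum kinetic energy:
KE_max = E_photon - φ = 11.8080 eV - 3.81 eV = 7.9980 eV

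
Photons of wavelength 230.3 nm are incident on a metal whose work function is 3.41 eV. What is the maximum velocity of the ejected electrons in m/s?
8.3321e+05 m/s

First, find the maximum kinetic energy:
E_photon = hc/λ = 5.3836 eV
KE_max = E_photon - φ = 5.3836 - 3.41 = 1.9736 eV

Convert to Joules: KE_max = 1.9736 × 1.602×10⁻¹⁹ J = 3.1620e-19 J

Then use KE = ½mv² to find velocity:
v = √(2·KE/m) = √(2 × 3.1620e-19 J / 9.109e-31 kg)
v = 8.3321e+05 m/s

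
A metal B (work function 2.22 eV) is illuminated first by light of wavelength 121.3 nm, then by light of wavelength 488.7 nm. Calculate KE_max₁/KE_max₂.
25.2390

Using Einstein's equation: KE_max = hc/λ - φ

For λ₁ = 121.3 nm:
E₁ = hc/λ₁ = 10.2213 eV
KE₁ = E₁ - φ = 10.2213 - 2.22 = 8.0013 eV

For λ₂ = 488.7 nm:
E₂ = hc/λ₂ = 2.5370 eV
KE₂ = E₂ - φ = 2.5370 - 2.22 = 0.3170 eV

Ratio: KE₁/KE₂ = 8.0013/0.3170 = 25.2390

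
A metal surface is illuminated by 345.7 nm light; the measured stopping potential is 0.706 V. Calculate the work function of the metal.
2.88 eV

The stopping potential gives the maximum kinetic energy: KE_max = eV_s = 0.706 eV

From Einstein's photoelectric equation: KE_max = hc/λ - φ
Rearranging: φ = hc/λ - KE_max

Calculate photon energy:
E_photon = hc/λ = (6.626×10⁻³⁴ J·s)(3×10⁸ m/s) / (345.7×10⁻⁹ m) = 3.5865 eV

Therefore:
φ = 3.5865 - 0.706 = 2.88 eV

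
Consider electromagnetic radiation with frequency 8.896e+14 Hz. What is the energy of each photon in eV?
3.6791 eV

Using E = hf:

E = hf = (6.626×10⁻³⁴ J·s)(8.896e+14 Hz)
E = 3.6791 eV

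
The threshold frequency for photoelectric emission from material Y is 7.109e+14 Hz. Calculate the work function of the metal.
2.94 eV

At the threshold frequency, photon energy equals work function:
φ = hf₀

Calculating:
φ = (6.626×10⁻³⁴ J·s)(7.109e+14 Hz)
φ = 2.94 eV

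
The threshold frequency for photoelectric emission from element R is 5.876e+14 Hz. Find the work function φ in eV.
2.43 eV

At the threshold frequency, photon energy equals work function:
φ = hf₀

Calculating:
φ = (6.626×10⁻³⁴ J·s)(5.876e+14 Hz)
φ = 2.43 eV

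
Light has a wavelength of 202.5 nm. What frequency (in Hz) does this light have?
1.4805e+15 Hz

Using the wave equation: c = fλ

Solving for frequency:
f = c/λ = (3×10⁸ m/s) / (202.5×10⁻⁹ m)
f = 1.4805e+15 Hz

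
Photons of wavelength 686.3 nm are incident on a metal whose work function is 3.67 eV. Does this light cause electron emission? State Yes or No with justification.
No

For photoemission, the photon energy must exceed the work function.

Photon energy: E = hc/λ = 1.8066 eV
Work function: φ = 3.67 eV

Since E_photon (1.8066 eV) < φ (3.67 eV), photoemission will NOT occur.
The threshold wavelength is λ₀ = hc/φ = 337.8 nm.
Since 686.3 nm > 337.8 nm, the photons lack sufficient energy.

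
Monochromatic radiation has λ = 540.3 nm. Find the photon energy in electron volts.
2.2947 eV

Using E = hf = hc/λ:

E = hc/λ = (6.626×10⁻³⁴ J·s)(3×10⁸ m/s) / (540.3×10⁻⁹ m)
E = 2.2947 eV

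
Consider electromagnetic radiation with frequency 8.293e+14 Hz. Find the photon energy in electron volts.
3.4297 eV

Using E = hf:

E = hf = (6.626×10⁻³⁴ J·s)(8.293e+14 Hz)
E = 3.4297 eV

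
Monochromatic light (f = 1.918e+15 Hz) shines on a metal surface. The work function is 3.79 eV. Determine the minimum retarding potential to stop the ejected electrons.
4.1422 V

The stopping potential V_s satisfies: eV_s = KE_max

First, find KE_max using Einstein's equation:
E_photon = hf = (6.626×10⁻³⁴ J·s)(1.918e+15 Hz) = 7.9322 eV
KE_max = E_photon - φ = 7.9322 - 3.79 = 4.1422 eV

Since eV_s = KE_max:
V_s = KE_max/e = 4.1422 V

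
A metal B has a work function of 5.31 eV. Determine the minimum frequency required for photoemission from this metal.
1.2840e+15 Hz

The threshold frequency is when the photon energy equals the work function:
hf₀ = φ

Solving for f₀:
f₀ = φ/h = (5.31 eV × 1.602×10⁻¹⁹ J/eV) / (6.626×10⁻³⁴ J·s)
f₀ = 1.2840e+15 Hz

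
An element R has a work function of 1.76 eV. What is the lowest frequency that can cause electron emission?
4.2557e+14 Hz

The threshold frequency is when the photon energy equals the work function:
hf₀ = φ

Solving for f₀:
f₀ = φ/h = (1.76 eV × 1.602×10⁻¹⁹ J/eV) / (6.626×10⁻³⁴ J·s)
f₀ = 4.2557e+14 Hz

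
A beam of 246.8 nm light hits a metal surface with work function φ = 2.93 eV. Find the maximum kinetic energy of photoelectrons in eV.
2.0937 eV

Using Einstein's photoelectric equation: KE_max = hf - φ = hc/λ - φ

First, calculate the photon energy:
E_photon = hc/λ = (6.626×10⁻³⁴ J·s)(3×10⁸ m/s) / (246.8×10⁻⁹ m)
E_photon = 5.0237 eV

Then, the maximum kinetic energy:
KE_max = E_photon - φ = 5.0237 eV - 2.93 eV = 2.0937 eV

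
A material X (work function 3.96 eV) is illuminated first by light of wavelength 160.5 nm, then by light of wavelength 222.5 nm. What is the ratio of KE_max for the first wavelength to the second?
2.3351

Using Einstein's equation: KE_max = hc/λ - φ

For λ₁ = 160.5 nm:
E₁ = hc/λ₁ = 7.7249 eV
KE₁ = E₁ - φ = 7.7249 - 3.96 = 3.7649 eV

For λ₂ = 222.5 nm:
E₂ = hc/λ₂ = 5.5723 eV
KE₂ = E₂ - φ = 5.5723 - 3.96 = 1.6123 eV

Ratio: KE₁/KE₂ = 3.7649/1.6123 = 2.3351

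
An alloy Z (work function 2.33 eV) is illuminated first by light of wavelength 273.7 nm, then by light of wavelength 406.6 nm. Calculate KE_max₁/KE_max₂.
3.0585

Using Einstein's equation: KE_max = hc/λ - φ

For λ₁ = 273.7 nm:
E₁ = hc/λ₁ = 4.5299 eV
KE₁ = E₁ - φ = 4.5299 - 2.33 = 2.1999 eV

For λ₂ = 406.6 nm:
E₂ = hc/λ₂ = 3.0493 eV
KE₂ = E₂ - φ = 3.0493 - 2.33 = 0.7193 eV

Ratio: KE₁/KE₂ = 2.1999/0.7193 = 3.0585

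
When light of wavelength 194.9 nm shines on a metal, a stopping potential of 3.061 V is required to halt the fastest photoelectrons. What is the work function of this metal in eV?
3.30 eV

The stopping potential gives the maximum kinetic energy: KE_max = eV_s = 3.061 eV

From Einstein's photoelectric equation: KE_max = hc/λ - φ
Rearranging: φ = hc/λ - KE_max

Calculate photon energy:
E_photon = hc/λ = (6.626×10⁻³⁴ J·s)(3×10⁸ m/s) / (194.9×10⁻⁹ m) = 6.3614 eV

Therefore:
φ = 6.3614 - 3.061 = 3.30 eV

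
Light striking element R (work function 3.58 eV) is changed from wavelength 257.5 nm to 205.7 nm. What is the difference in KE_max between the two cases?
1.2125 eV

Using Einstein's equation: KE_max = hc/λ - φ

For λ₁ = 257.5 nm:
KE₁ = hc/λ₁ - φ = 4.8149 - 3.58 = 1.2349 eV

For λ₂ = 205.7 nm:
KE₂ = hc/λ₂ - φ = 6.0274 - 3.58 = 2.4474 eV

Change in KE:
ΔKE = KE₂ - KE₁ = 2.4474 - 1.2349 = 1.2125 eV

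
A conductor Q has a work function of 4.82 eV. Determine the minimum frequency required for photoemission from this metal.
1.1655e+15 Hz

The threshold frequency is when the photon energy equals the work function:
hf₀ = φ

Solving for f₀:
f₀ = φ/h = (4.82 eV × 1.602×10⁻¹⁹ J/eV) / (6.626×10⁻³⁴ J·s)
f₀ = 1.1655e+15 Hz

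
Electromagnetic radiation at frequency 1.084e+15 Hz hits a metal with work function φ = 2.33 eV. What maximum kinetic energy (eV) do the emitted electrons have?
2.1531 eV

Using Einstein's photoelectric equation: KE_max = hf - φ

First, calculate the photon energy:
E_photon = hf = (6.626×10⁻³⁴ J·s)(1.084e+15 Hz)
E_photon = 4.4831 eV

Then, the maximum kinetic energy:
KE_max = E_photon - φ = 4.4831 eV - 2.33 eV = 2.1531 eV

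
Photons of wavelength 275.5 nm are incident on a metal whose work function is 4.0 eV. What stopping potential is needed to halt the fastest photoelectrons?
0.5003 V

The stopping potential V_s satisfies: eV_s = KE_max

First, find KE_max using Einstein's equation:
E_photon = hc/λ = 4.5003 eV
KE_max = E_photon - φ = 4.5003 - 4.0 = 0.5003 eV

Since eV_s = KE_max:
V_s = KE_max/e = 0.5003 V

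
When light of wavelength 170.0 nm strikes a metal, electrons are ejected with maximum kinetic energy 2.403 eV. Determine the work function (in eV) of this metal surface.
4.89 eV

From Einstein's photoelectric equation: KE_max = hf - φ = hc/λ - φ

Rearranging for φ:
φ = hc/λ - KE_max

Calculate photon energy:
E_photon = hc/λ = 7.2932 eV

Therefore:
φ = 7.2932 - 2.403 = 4.89 eV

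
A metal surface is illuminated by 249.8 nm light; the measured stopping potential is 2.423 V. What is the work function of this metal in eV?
2.54 eV

The stopping potential gives the maximum kinetic energy: KE_max = eV_s = 2.423 eV

From Einstein's photoelectric equation: KE_max = hc/λ - φ
Rearranging: φ = hc/λ - KE_max

Calculate photon energy:
E_photon = hc/λ = (6.626×10⁻³⁴ J·s)(3×10⁸ m/s) / (249.8×10⁻⁹ m) = 4.9633 eV

Therefore:
φ = 4.9633 - 2.423 = 2.54 eV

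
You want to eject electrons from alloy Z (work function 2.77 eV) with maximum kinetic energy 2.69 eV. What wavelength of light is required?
227.08 nm

From Einstein's equation: KE_max = hc/λ - φ

Rearranging for λ:
hc/λ = KE_max + φ
λ = hc/(KE_max + φ)

Required photon energy:
E_photon = KE_max + φ = 2.69 + 2.77 = 5.46 eV

Required wavelength:
λ = hc/E_photon = (6.626×10⁻³⁴)(3×10⁸) / (5.46 × 1.602×10⁻¹⁹)
λ = 227.08 nm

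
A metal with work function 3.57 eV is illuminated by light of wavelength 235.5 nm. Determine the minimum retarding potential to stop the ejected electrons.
1.6947 V

The stopping potential V_s satisfies: eV_s = KE_max

First, find KE_max using Einstein's equation:
E_photon = hc/λ = 5.2647 eV
KE_max = E_photon - φ = 5.2647 - 3.57 = 1.6947 eV

Since eV_s = KE_max:
V_s = KE_max/e = 1.6947 V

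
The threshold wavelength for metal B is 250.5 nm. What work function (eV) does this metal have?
4.95 eV

At the threshold wavelength, photon energy equals work function:
φ = hc/λ₀

Calculating:
φ = (6.626×10⁻³⁴ J·s)(3×10⁸ m/s) / (250.5×10⁻⁹ m)
φ = 4.95 eV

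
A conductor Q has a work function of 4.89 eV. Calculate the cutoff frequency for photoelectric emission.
1.1824e+15 Hz

The threshold frequency is when the photon energy equals the work function:
hf₀ = φ

Solving for f₀:
f₀ = φ/h = (4.89 eV × 1.602×10⁻¹⁹ J/eV) / (6.626×10⁻³⁴ J·s)
f₀ = 1.1824e+15 Hz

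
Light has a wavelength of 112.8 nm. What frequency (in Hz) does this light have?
2.6577e+15 Hz

Using the wave equation: c = fλ

Solving for frequency:
f = c/λ = (3×10⁸ m/s) / (112.8×10⁻⁹ m)
f = 2.6577e+15 Hz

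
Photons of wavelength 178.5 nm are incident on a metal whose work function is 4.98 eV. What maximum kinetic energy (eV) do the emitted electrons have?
1.9659 eV

Using Einstein's photoelectric equation: KE_max = hf - φ = hc/λ - φ

First, calculate the photon energy:
E_photon = hc/λ = (6.626×10⁻³⁴ J·s)(3×10⁸ m/s) / (178.5×10⁻⁹ m)
E_photon = 6.9459 eV

Then, the maximum kinetic energy:
KE_max = E_photon - φ = 6.9459 eV - 4.98 eV = 1.9659 eV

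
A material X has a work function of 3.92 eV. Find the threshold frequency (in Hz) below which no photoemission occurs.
9.4785e+14 Hz

The threshold frequency is when the photon energy equals the work function:
hf₀ = φ

Solving for f₀:
f₀ = φ/h = (3.92 eV × 1.602×10⁻¹⁹ J/eV) / (6.626×10⁻³⁴ J·s)
f₀ = 9.4785e+14 Hz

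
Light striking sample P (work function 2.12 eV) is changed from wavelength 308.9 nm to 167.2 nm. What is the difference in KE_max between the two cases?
3.4016 eV

Using Einstein's equation: KE_max = hc/λ - φ

For λ₁ = 308.9 nm:
KE₁ = hc/λ₁ - φ = 4.0137 - 2.12 = 1.8937 eV

For λ₂ = 167.2 nm:
KE₂ = hc/λ₂ - φ = 7.4153 - 2.12 = 5.2953 eV

Change in KE:
ΔKE = KE₂ - KE₁ = 5.2953 - 1.8937 = 3.4016 eV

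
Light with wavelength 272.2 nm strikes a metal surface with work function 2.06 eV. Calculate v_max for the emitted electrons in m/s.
9.3681e+05 m/s

First, find the maximum kinetic energy:
E_photon = hc/λ = 4.5549 eV
KE_max = E_photon - φ = 4.5549 - 2.06 = 2.4949 eV

Convert to Joules: KE_max = 2.4949 × 1.602×10⁻¹⁹ J = 3.9973e-19 J

Then use KE = ½mv² to find velocity:
v = √(2·KE/m) = √(2 × 3.9973e-19 J / 9.109e-31 kg)
v = 9.3681e+05 m/s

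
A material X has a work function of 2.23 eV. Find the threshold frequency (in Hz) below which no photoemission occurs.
5.3921e+14 Hz

The threshold frequency is when the photon energy equals the work function:
hf₀ = φ

Solving for f₀:
f₀ = φ/h = (2.23 eV × 1.602×10⁻¹⁹ J/eV) / (6.626×10⁻³⁴ J·s)
f₀ = 5.3921e+14 Hz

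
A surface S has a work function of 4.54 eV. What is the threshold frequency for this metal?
1.0978e+15 Hz

The threshold frequency is when the photon energy equals the work function:
hf₀ = φ

Solving for f₀:
f₀ = φ/h = (4.54 eV × 1.602×10⁻¹⁹ J/eV) / (6.626×10⁻³⁴ J·s)
f₀ = 1.0978e+15 Hz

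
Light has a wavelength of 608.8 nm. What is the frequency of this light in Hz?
4.9243e+14 Hz

Using the wave equation: c = fλ

Solving for frequency:
f = c/λ = (3×10⁸ m/s) / (608.8×10⁻⁹ m)
f = 4.9243e+14 Hz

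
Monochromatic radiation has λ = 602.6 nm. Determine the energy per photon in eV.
2.0575 eV

Using E = hf = hc/λ:

E = hc/λ = (6.626×10⁻³⁴ J·s)(3×10⁸ m/s) / (602.6×10⁻⁹ m)
E = 2.0575 eV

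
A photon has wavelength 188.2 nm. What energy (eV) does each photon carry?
6.5879 eV

Using E = hf = hc/λ:

E = hc/λ = (6.626×10⁻³⁴ J·s)(3×10⁸ m/s) / (188.2×10⁻⁹ m)
E = 6.5879 eV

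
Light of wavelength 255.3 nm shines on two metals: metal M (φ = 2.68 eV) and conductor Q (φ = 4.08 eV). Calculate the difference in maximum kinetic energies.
1.4000 eV

Using KE_max = hc/λ - φ for each metal:

Photon energy: E = hc/λ = 4.8564 eV

For metal M (φ₁ = 2.68 eV):
KE₁ = E - φ₁ = 4.8564 - 2.68 = 2.1764 eV

For conductor Q (φ₂ = 4.08 eV):
KE₂ = E - φ₂ = 4.8564 - 4.08 = 0.7764 eV

Difference:
ΔKE = KE₁ - KE₂ = 2.1764 - 0.7764 = 1.4000 eV

Note: The difference equals the difference in work functions: 4.08 - 2.68 = 1.40 eV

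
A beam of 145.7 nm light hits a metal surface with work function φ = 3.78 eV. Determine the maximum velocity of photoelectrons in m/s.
1.2898e+06 m/s

First, find the maximum kinetic energy:
E_photon = hc/λ = 8.5096 eV
KE_max = E_photon - φ = 8.5096 - 3.78 = 4.7296 eV

Convert to Joules: KE_max = 4.7296 × 1.602×10⁻¹⁹ J = 7.5776e-19 J

Then use KE = ½mv² to find velocity:
v = √(2·KE/m) = √(2 × 7.5776e-19 J / 9.109e-31 kg)
v = 1.2898e+06 m/s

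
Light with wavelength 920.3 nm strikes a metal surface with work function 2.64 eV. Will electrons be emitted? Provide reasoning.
No

For photoemission, the photon energy must exceed the work function.

Photon energy: E = hc/λ = 1.3472 eV
Work function: φ = 2.64 eV

Since E_photon (1.3472 eV) < φ (2.64 eV), photoemission will NOT occur.
The threshold wavelength is λ₀ = hc/φ = 469.6 nm.
Since 920.3 nm > 469.6 nm, the photons lack sufficient energy.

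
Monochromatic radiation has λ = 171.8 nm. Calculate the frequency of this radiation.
1.7450e+15 Hz

Using the wave equation: c = fλ

Solving for frequency:
f = c/λ = (3×10⁸ m/s) / (171.8×10⁻⁹ m)
f = 1.7450e+15 Hz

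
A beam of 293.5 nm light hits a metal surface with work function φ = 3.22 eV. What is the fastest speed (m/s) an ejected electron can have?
5.9438e+05 m/s

First, find the maximum kinetic energy:
E_photon = hc/λ = 4.2243 eV
KE_max = E_photon - φ = 4.2243 - 3.22 = 1.0043 eV

Convert to Joules: KE_max = 1.0043 × 1.602×10⁻¹⁹ J = 1.6091e-19 J

Then use KE = ½mv² to find velocity:
v = √(2·KE/m) = √(2 × 1.6091e-19 J / 9.109e-31 kg)
v = 5.9438e+05 m/s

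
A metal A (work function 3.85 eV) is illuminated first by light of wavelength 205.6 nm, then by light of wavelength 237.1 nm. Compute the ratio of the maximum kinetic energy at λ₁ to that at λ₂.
1.5809

Using Einstein's equation: KE_max = hc/λ - φ

For λ₁ = 205.6 nm:
E₁ = hc/λ₁ = 6.0304 eV
KE₁ = E₁ - φ = 6.0304 - 3.85 = 2.1804 eV

For λ₂ = 237.1 nm:
E₂ = hc/λ₂ = 5.2292 eV
KE₂ = E₂ - φ = 5.2292 - 3.85 = 1.3792 eV

Ratio: KE₁/KE₂ = 2.1804/1.3792 = 1.5809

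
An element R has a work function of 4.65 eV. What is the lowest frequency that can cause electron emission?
1.1244e+15 Hz

The threshold frequency is when the photon energy equals the work function:
hf₀ = φ

Solving for f₀:
f₀ = φ/h = (4.65 eV × 1.602×10⁻¹⁹ J/eV) / (6.626×10⁻³⁴ J·s)
f₀ = 1.1244e+15 Hz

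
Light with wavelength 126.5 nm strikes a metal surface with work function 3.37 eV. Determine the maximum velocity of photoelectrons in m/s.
1.5041e+06 m/s

First, find the maximum kinetic energy:
E_photon = hc/λ = 9.8011 eV
KE_max = E_photon - φ = 9.8011 - 3.37 = 6.4311 eV

Convert to Joules: KE_max = 6.4311 × 1.602×10⁻¹⁹ J = 1.0304e-18 J

Then use KE = ½mv² to find velocity:
v = √(2·KE/m) = √(2 × 1.0304e-18 J / 9.109e-31 kg)
v = 1.5041e+06 m/s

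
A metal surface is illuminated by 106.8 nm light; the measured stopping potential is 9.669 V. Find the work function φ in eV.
1.94 eV

The stopping potential gives the maximum kinetic energy: KE_max = eV_s = 9.669 eV

From Einstein's photoelectric equation: KE_max = hc/λ - φ
Rearranging: φ = hc/λ - KE_max

Calculate photon energy:
E_photon = hc/λ = (6.626×10⁻³⁴ J·s)(3×10⁸ m/s) / (106.8×10⁻⁹ m) = 11.6090 eV

Therefore:
φ = 11.6090 - 9.669 = 1.94 eV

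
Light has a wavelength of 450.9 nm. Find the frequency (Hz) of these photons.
6.6488e+14 Hz

Using the wave equation: c = fλ

Solving for frequency:
f = c/λ = (3×10⁸ m/s) / (450.9×10⁻⁹ m)
f = 6.6488e+14 Hz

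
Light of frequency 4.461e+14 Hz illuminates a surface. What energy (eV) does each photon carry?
1.8449 eV

Using E = hf:

E = hf = (6.626×10⁻³⁴ J·s)(4.461e+14 Hz)
E = 1.8449 eV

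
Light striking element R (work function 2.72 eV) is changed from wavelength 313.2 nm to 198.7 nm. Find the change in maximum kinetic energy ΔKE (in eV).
2.2811 eV

Using Einstein's equation: KE_max = hc/λ - φ

For λ₁ = 313.2 nm:
KE₁ = hc/λ₁ - φ = 3.9586 - 2.72 = 1.2386 eV

For λ₂ = 198.7 nm:
KE₂ = hc/λ₂ - φ = 6.2398 - 2.72 = 3.5198 eV

Change in KE:
ΔKE = KE₂ - KE₁ = 3.5198 - 1.2386 = 2.2811 eV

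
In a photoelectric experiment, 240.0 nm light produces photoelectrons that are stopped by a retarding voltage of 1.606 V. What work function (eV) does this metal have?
3.56 eV

The stopping potential gives the maximum kinetic energy: KE_max = eV_s = 1.606 eV

From Einstein's photoelectric equation: KE_max = hc/λ - φ
Rearranging: φ = hc/λ - KE_max

Calculate photon energy:
E_photon = hc/λ = (6.626×10⁻³⁴ J·s)(3×10⁸ m/s) / (240.0×10⁻⁹ m) = 5.1660 eV

Therefore:
φ = 5.1660 - 1.606 = 3.56 eV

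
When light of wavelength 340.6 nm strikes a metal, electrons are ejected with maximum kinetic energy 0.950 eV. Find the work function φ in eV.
2.69 eV

From Einstein's photoelectric equation: KE_max = hf - φ = hc/λ - φ

Rearranging for φ:
φ = hc/λ - KE_max

Calculate photon energy:
E_photon = hc/λ = 3.6402 eV

Therefore:
φ = 3.6402 - 0.950 = 2.69 eV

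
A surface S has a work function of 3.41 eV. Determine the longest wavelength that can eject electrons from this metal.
363.59 nm

The threshold wavelength is when the photon energy equals the work function:
hc/λ₀ = φ

Solving for λ₀:
λ₀ = hc/φ = (6.626×10⁻³⁴ J·s)(3×10⁸ m/s) / (3.41 eV × 1.602×10⁻¹⁹ J/eV)
λ₀ = 363.59 nm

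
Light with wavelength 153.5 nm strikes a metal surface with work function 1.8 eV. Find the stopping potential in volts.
6.2771 V

The stopping potential V_s satisfies: eV_s = KE_max

First, find KE_max using Einstein's equation:
E_photon = hc/λ = 8.0771 eV
KE_max = E_photon - φ = 8.0771 - 1.8 = 6.2771 eV

Since eV_s = KE_max:
V_s = KE_max/e = 6.2771 V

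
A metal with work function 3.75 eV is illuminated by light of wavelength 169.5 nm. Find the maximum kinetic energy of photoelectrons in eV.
3.5647 eV

Using Einstein's photoelectric equation: KE_max = hf - φ = hc/λ - φ

First, calculate the photon energy:
E_photon = hc/λ = (6.626×10⁻³⁴ J·s)(3×10⁸ m/s) / (169.5×10⁻⁹ m)
E_photon = 7.3147 eV

Then, the maximum kinetic energy:
KE_max = E_photon - φ = 7.3147 eV - 3.75 eV = 3.5647 eV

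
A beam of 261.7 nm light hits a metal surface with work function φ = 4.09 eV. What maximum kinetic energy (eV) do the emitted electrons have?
0.6476 eV

Using Einstein's photoelectric equation: KE_max = hf - φ = hc/λ - φ

First, calculate the photon energy:
E_photon = hc/λ = (6.626×10⁻³⁴ J·s)(3×10⁸ m/s) / (261.7×10⁻⁹ m)
E_photon = 4.7376 eV

Then, the maximum kinetic energy:
KE_max = E_photon - φ = 4.7376 eV - 4.09 eV = 0.6476 eV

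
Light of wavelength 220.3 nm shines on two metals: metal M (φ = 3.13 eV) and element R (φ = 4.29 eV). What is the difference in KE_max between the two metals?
1.1600 eV

Using KE_max = hc/λ - φ for each metal:

Photon energy: E = hc/λ = 5.6280 eV

For metal M (φ₁ = 3.13 eV):
KE₁ = E - φ₁ = 5.6280 - 3.13 = 2.4980 eV

For element R (φ₂ = 4.29 eV):
KE₂ = E - φ₂ = 5.6280 - 4.29 = 1.3380 eV

Difference:
ΔKE = KE₁ - KE₂ = 2.4980 - 1.3380 = 1.1600 eV

Note: The difference equals the difference in work functions: 4.29 - 3.13 = 1.16 eV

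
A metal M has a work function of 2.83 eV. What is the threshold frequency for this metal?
6.8429e+14 Hz

The threshold frequency is when the photon energy equals the work function:
hf₀ = φ

Solving for f₀:
f₀ = φ/h = (2.83 eV × 1.602×10⁻¹⁹ J/eV) / (6.626×10⁻³⁴ J·s)
f₀ = 6.8429e+14 Hz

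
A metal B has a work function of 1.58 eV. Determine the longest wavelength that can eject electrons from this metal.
784.71 nm

The threshold wavelength is when the photon energy equals the work function:
hc/λ₀ = φ

Solving for λ₀:
λ₀ = hc/φ = (6.626×10⁻³⁴ J·s)(3×10⁸ m/s) / (1.58 eV × 1.602×10⁻¹⁹ J/eV)
λ₀ = 784.71 nm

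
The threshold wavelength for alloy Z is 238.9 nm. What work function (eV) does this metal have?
5.19 eV

At the threshold wavelength, photon energy equals work function:
φ = hc/λ₀

Calculating:
φ = (6.626×10⁻³⁴ J·s)(3×10⁸ m/s) / (238.9×10⁻⁹ m)
φ = 5.19 eV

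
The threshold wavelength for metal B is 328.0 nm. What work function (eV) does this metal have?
3.78 eV

At the threshold wavelength, photon energy equals work function:
φ = hc/λ₀

Calculating:
φ = (6.626×10⁻³⁴ J·s)(3×10⁸ m/s) / (328.0×10⁻⁹ m)
φ = 3.78 eV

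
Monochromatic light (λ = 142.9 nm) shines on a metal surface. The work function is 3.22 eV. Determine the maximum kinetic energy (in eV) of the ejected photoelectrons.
5.4563 eV

Using Einstein's photoelectric equation: KE_max = hf - φ = hc/λ - φ

First, calculate the photon energy:
E_photon = hc/λ = (6.626×10⁻³⁴ J·s)(3×10⁸ m/s) / (142.9×10⁻⁹ m)
E_photon = 8.6763 eV

Then, the maximum kinetic energy:
KE_max = E_photon - φ = 8.6763 eV - 3.22 eV = 5.4563 eV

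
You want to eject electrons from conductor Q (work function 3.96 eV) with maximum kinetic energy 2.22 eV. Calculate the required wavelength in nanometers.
200.62 nm

From Einstein's equation: KE_max = hc/λ - φ

Rearranging for λ:
hc/λ = KE_max + φ
λ = hc/(KE_max + φ)

Required photon energy:
E_photon = KE_max + φ = 2.22 + 3.96 = 6.18 eV

Required wavelength:
λ = hc/E_photon = (6.626×10⁻³⁴)(3×10⁸) / (6.18 × 1.602×10⁻¹⁹)
λ = 200.62 nm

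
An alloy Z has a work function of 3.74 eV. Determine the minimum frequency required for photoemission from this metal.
9.0433e+14 Hz

The threshold frequency is when the photon energy equals the work function:
hf₀ = φ

Solving for f₀:
f₀ = φ/h = (3.74 eV × 1.602×10⁻¹⁹ J/eV) / (6.626×10⁻³⁴ J·s)
f₀ = 9.0433e+14 Hz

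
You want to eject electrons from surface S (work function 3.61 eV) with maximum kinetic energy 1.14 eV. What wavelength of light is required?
261.02 nm

From Einstein's equation: KE_max = hc/λ - φ

Rearranging for λ:
hc/λ = KE_max + φ
λ = hc/(KE_max + φ)

Required photon energy:
E_photon = KE_max + φ = 1.14 + 3.61 = 4.75 eV

Required wavelength:
λ = hc/E_photon = (6.626×10⁻³⁴)(3×10⁸) / (4.75 × 1.602×10⁻¹⁹)
λ = 261.02 nm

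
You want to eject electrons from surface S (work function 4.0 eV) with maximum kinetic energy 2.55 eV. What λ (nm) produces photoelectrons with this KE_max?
189.29 nm

From Einstein's equation: KE_max = hc/λ - φ

Rearranging for λ:
hc/λ = KE_max + φ
λ = hc/(KE_max + φ)

Required photon energy:
E_photon = KE_max + φ = 2.55 + 4.0 = 6.55 eV

Required wavelength:
λ = hc/E_photon = (6.626×10⁻³⁴)(3×10⁸) / (6.55 × 1.602×10⁻¹⁹)
λ = 189.29 nm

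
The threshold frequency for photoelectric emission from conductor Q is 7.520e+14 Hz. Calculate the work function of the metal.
3.11 eV

At the threshold frequency, photon energy equals work function:
φ = hf₀

Calculating:
φ = (6.626×10⁻³⁴ J·s)(7.520e+14 Hz)
φ = 3.11 eV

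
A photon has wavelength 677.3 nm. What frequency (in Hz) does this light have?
4.4263e+14 Hz

Using the wave equation: c = fλ

Solving for frequency:
f = c/λ = (3×10⁸ m/s) / (677.3×10⁻⁹ m)
f = 4.4263e+14 Hz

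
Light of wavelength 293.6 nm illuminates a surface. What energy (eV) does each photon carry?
4.2229 eV

Using E = hf = hc/λ:

E = hc/λ = (6.626×10⁻³⁴ J·s)(3×10⁸ m/s) / (293.6×10⁻⁹ m)
E = 4.2229 eV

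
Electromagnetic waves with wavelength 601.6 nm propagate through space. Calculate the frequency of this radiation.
4.9833e+14 Hz

Using the wave equation: c = fλ

Solving for frequency:
f = c/λ = (3×10⁸ m/s) / (601.6×10⁻⁹ m)
f = 4.9833e+14 Hz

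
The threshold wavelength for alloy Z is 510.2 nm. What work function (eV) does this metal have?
2.43 eV

At the threshold wavelength, photon energy equals work function:
φ = hc/λ₀

Calculating:
φ = (6.626×10⁻³⁴ J·s)(3×10⁸ m/s) / (510.2×10⁻⁹ m)
φ = 2.43 eV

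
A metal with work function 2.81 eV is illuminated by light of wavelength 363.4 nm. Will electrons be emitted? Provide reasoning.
Yes

For photoemission, the photon energy must exceed the work function.

Photon energy: E = hc/λ = 3.4118 eV
Work function: φ = 2.81 eV

Since E_photon (3.4118 eV) > φ (2.81 eV), photoemission WILL occur.
The threshold wavelength is λ₀ = hc/φ = 441.2 nm.
Since 363.4 nm < 441.2 nm, the light has sufficient energy.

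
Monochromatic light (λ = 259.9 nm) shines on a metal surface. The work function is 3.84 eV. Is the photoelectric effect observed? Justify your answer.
Yes

For photoemission, the photon energy must exceed the work function.

Photon energy: E = hc/λ = 4.7705 eV
Work function: φ = 3.84 eV

Since E_photon (4.7705 eV) > φ (3.84 eV), photoemission WILL occur.
The threshold wavelength is λ₀ = hc/φ = 322.9 nm.
Since 259.9 nm < 322.9 nm, the light has sufficient energy.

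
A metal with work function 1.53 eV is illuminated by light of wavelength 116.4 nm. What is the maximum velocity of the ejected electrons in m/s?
1.7913e+06 m/s

First, find the maximum kinetic energy:
E_photon = hc/λ = 10.6516 eV
KE_max = E_photon - φ = 10.6516 - 1.53 = 9.1216 eV

Convert to Joules: KE_max = 9.1216 × 1.602×10⁻¹⁹ J = 1.4614e-18 J

Then use KE = ½mv² to find velocity:
v = √(2·KE/m) = √(2 × 1.4614e-18 J / 9.109e-31 kg)
v = 1.7913e+06 m/s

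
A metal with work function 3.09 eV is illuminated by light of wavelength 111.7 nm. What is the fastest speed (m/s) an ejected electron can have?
1.6786e+06 m/s

First, find the maximum kinetic energy:
E_photon = hc/λ = 11.0997 eV
KE_max = E_photon - φ = 11.0997 - 3.09 = 8.0097 eV

Convert to Joules: KE_max = 8.0097 × 1.602×10⁻¹⁹ J = 1.2833e-18 J

Then use KE = ½mv² to find velocity:
v = √(2·KE/m) = √(2 × 1.2833e-18 J / 9.109e-31 kg)
v = 1.6786e+06 m/s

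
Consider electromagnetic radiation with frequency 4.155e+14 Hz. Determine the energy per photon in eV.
1.7184 eV

Using E = hf:

E = hf = (6.626×10⁻³⁴ J·s)(4.155e+14 Hz)
E = 1.7184 eV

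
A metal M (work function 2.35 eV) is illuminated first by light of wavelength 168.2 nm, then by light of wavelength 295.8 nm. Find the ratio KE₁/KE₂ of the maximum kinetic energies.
2.7267

Using Einstein's equation: KE_max = hc/λ - φ

For λ₁ = 168.2 nm:
E₁ = hc/λ₁ = 7.3712 eV
KE₁ = E₁ - φ = 7.3712 - 2.35 = 5.0212 eV

For λ₂ = 295.8 nm:
E₂ = hc/λ₂ = 4.1915 eV
KE₂ = E₂ - φ = 4.1915 - 2.35 = 1.8415 eV

Ratio: KE₁/KE₂ = 5.0212/1.8415 = 2.7267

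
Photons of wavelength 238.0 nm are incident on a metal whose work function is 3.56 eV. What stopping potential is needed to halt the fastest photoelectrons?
1.6494 V

The stopping potential V_s satisfies: eV_s = KE_max

First, find KE_max using Einstein's equation:
E_photon = hc/λ = 5.2094 eV
KE_max = E_photon - φ = 5.2094 - 3.56 = 1.6494 eV

Since eV_s = KE_max:
V_s = KE_max/e = 1.6494 V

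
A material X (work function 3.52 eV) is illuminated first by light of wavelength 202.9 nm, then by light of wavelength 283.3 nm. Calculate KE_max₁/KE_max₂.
3.0249

Using Einstein's equation: KE_max = hc/λ - φ

For λ₁ = 202.9 nm:
E₁ = hc/λ₁ = 6.1106 eV
KE₁ = E₁ - φ = 6.1106 - 3.52 = 2.5906 eV

For λ₂ = 283.3 nm:
E₂ = hc/λ₂ = 4.3764 eV
KE₂ = E₂ - φ = 4.3764 - 3.52 = 0.8564 eV

Ratio: KE₁/KE₂ = 2.5906/0.8564 = 3.0249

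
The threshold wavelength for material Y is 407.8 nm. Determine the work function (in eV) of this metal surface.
3.04 eV

At the threshold wavelength, photon energy equals work function:
φ = hc/λ₀

Calculating:
φ = (6.626×10⁻³⁴ J·s)(3×10⁸ m/s) / (407.8×10⁻⁹ m)
φ = 3.04 eV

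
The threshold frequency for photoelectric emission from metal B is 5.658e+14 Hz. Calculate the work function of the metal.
2.34 eV

At the threshold frequency, photon energy equals work function:
φ = hf₀

Calculating:
φ = (6.626×10⁻³⁴ J·s)(5.658e+14 Hz)
φ = 2.34 eV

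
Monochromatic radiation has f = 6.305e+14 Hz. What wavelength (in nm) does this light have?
475.48 nm

Using the wave equation: c = fλ

Solving for wavelength:
λ = c/f = (3×10⁸ m/s) / (6.305e+14 Hz)
λ = 475.48 nm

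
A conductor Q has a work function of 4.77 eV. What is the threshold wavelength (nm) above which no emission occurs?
259.92 nm

The threshold wavelength is when the photon energy equals the work function:
hc/λ₀ = φ

Solving for λ₀:
λ₀ = hc/φ = (6.626×10⁻³⁴ J·s)(3×10⁸ m/s) / (4.77 eV × 1.602×10⁻¹⁹ J/eV)
λ₀ = 259.92 nm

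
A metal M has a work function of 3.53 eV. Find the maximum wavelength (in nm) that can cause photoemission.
351.23 nm

The threshold wavelength is when the photon energy equals the work function:
hc/λ₀ = φ

Solving for λ₀:
λ₀ = hc/φ = (6.626×10⁻³⁴ J·s)(3×10⁸ m/s) / (3.53 eV × 1.602×10⁻¹⁹ J/eV)
λ₀ = 351.23 nm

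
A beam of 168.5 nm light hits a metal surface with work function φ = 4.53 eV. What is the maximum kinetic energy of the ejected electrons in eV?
2.8281 eV

Using Einstein's photoelectric equation: KE_max = hf - φ = hc/λ - φ

First, calculate the photon energy:
E_photon = hc/λ = (6.626×10⁻³⁴ J·s)(3×10⁸ m/s) / (168.5×10⁻⁹ m)
E_photon = 7.3581 eV

Then, the maximum kinetic energy:
KE_max = E_photon - φ = 7.3581 eV - 4.53 eV = 2.8281 eV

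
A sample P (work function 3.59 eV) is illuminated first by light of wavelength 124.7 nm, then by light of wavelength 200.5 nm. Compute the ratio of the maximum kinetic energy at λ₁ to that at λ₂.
2.4492

Using Einstein's equation: KE_max = hc/λ - φ

For λ₁ = 124.7 nm:
E₁ = hc/λ₁ = 9.9426 eV
KE₁ = E₁ - φ = 9.9426 - 3.59 = 6.3526 eV

For λ₂ = 200.5 nm:
E₂ = hc/λ₂ = 6.1838 eV
KE₂ = E₂ - φ = 6.1838 - 3.59 = 2.5938 eV

Ratio: KE₁/KE₂ = 6.3526/2.5938 = 2.4492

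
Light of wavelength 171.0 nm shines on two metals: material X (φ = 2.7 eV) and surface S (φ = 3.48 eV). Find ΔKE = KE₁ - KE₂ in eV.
0.7800 eV

Using KE_max = hc/λ - φ for each metal:

Photon energy: E = hc/λ = 7.2505 eV

For material X (φ₁ = 2.7 eV):
KE₁ = E - φ₁ = 7.2505 - 2.7 = 4.5505 eV

For surface S (φ₂ = 3.48 eV):
KE₂ = E - φ₂ = 7.2505 - 3.48 = 3.7705 eV

Difference:
ΔKE = KE₁ - KE₂ = 4.5505 - 3.7705 = 0.7800 eV

Note: The difference equals the difference in work functions: 3.48 - 2.7 = 0.78 eV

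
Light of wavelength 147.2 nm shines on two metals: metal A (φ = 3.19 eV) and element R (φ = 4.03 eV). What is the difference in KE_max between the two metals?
0.8400 eV

Using KE_max = hc/λ - φ for each metal:

Photon energy: E = hc/λ = 8.4228 eV

For metal A (φ₁ = 3.19 eV):
KE₁ = E - φ₁ = 8.4228 - 3.19 = 5.2328 eV

For element R (φ₂ = 4.03 eV):
KE₂ = E - φ₂ = 8.4228 - 4.03 = 4.3928 eV

Difference:
ΔKE = KE₁ - KE₂ = 5.2328 - 4.3928 = 0.8400 eV

Note: The difference equals the difference in work functions: 4.03 - 3.19 = 0.84 eV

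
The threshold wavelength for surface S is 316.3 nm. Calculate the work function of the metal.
3.92 eV

At the threshold wavelength, photon energy equals work function:
φ = hc/λ₀

Calculating:
φ = (6.626×10⁻³⁴ J·s)(3×10⁸ m/s) / (316.3×10⁻⁹ m)
φ = 3.92 eV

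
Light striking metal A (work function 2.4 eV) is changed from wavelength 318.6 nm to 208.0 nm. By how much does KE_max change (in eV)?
2.0692 eV

Using Einstein's equation: KE_max = hc/λ - φ

For λ₁ = 318.6 nm:
KE₁ = hc/λ₁ - φ = 3.8915 - 2.4 = 1.4915 eV

For λ₂ = 208.0 nm:
KE₂ = hc/λ₂ - φ = 5.9608 - 2.4 = 3.5608 eV

Change in KE:
ΔKE = KE₂ - KE₁ = 3.5608 - 1.4915 = 2.0692 eV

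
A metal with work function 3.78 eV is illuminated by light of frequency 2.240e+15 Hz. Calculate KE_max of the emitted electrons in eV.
5.4839 eV

Using Einstein's photoelectric equation: KE_max = hf - φ

First, calculate the photon energy:
E_photon = hf = (6.626×10⁻³⁴ J·s)(2.240e+15 Hz)
E_photon = 9.2639 eV

Then, the maximum kinetic energy:
KE_max = E_photon - φ = 9.2639 eV - 3.78 eV = 5.4839 eV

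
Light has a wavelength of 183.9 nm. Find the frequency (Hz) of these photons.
1.6302e+15 Hz

Using the wave equation: c = fλ

Solving for frequency:
f = c/λ = (3×10⁸ m/s) / (183.9×10⁻⁹ m)
f = 1.6302e+15 Hz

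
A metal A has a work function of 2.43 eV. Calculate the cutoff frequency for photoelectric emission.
5.8757e+14 Hz

The threshold frequency is when the photon energy equals the work function:
hf₀ = φ

Solving for f₀:
f₀ = φ/h = (2.43 eV × 1.602×10⁻¹⁹ J/eV) / (6.626×10⁻³⁴ J·s)
f₀ = 5.8757e+14 Hz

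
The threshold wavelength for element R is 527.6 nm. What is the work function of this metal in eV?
2.35 eV

At the threshold wavelength, photon energy equals work function:
φ = hc/λ₀

Calculating:
φ = (6.626×10⁻³⁴ J·s)(3×10⁸ m/s) / (527.6×10⁻⁹ m)
φ = 2.35 eV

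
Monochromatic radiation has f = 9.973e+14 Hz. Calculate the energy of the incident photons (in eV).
4.1245 eV

Using E = hf:

E = hf = (6.626×10⁻³⁴ J·s)(9.973e+14 Hz)
E = 4.1245 eV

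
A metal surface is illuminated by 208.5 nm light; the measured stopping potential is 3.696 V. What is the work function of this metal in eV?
2.25 eV

The stopping potential gives the maximum kinetic energy: KE_max = eV_s = 3.696 eV

From Einstein's photoelectric equation: KE_max = hc/λ - φ
Rearranging: φ = hc/λ - KE_max

Calculate photon energy:
E_photon = hc/λ = (6.626×10⁻³⁴ J·s)(3×10⁸ m/s) / (208.5×10⁻⁹ m) = 5.9465 eV

Therefore:
φ = 5.9465 - 3.696 = 2.25 eV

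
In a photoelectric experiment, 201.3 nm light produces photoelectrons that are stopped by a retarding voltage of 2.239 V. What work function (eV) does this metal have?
3.92 eV

The stopping potential gives the maximum kinetic energy: KE_max = eV_s = 2.239 eV

From Einstein's photoelectric equation: KE_max = hc/λ - φ
Rearranging: φ = hc/λ - KE_max

Calculate photon energy:
E_photon = hc/λ = (6.626×10⁻³⁴ J·s)(3×10⁸ m/s) / (201.3×10⁻⁹ m) = 6.1592 eV

Therefore:
φ = 6.1592 - 2.239 = 3.92 eV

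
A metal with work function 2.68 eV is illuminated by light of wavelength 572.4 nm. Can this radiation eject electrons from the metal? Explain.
No

For photoemission, the photon energy must exceed the work function.

Photon energy: E = hc/λ = 2.1660 eV
Work function: φ = 2.68 eV

Since E_photon (2.1660 eV) < φ (2.68 eV), photoemission will NOT occur.
The threshold wavelength is λ₀ = hc/φ = 462.6 nm.
Since 572.4 nm > 462.6 nm, the photons lack sufficient energy.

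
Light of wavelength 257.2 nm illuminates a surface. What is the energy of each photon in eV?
4.8205 eV

Using E = hf = hc/λ:

E = hc/λ = (6.626×10⁻³⁴ J·s)(3×10⁸ m/s) / (257.2×10⁻⁹ m)
E = 4.8205 eV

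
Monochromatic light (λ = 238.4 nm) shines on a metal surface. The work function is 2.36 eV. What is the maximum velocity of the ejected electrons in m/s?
9.9962e+05 m/s

First, find the maximum kinetic energy:
E_photon = hc/λ = 5.2007 eV
KE_max = E_photon - φ = 5.2007 - 2.36 = 2.8407 eV

Convert to Joules: KE_max = 2.8407 × 1.602×10⁻¹⁹ J = 4.5513e-19 J

Then use KE = ½mv² to find velocity:
v = √(2·KE/m) = √(2 × 4.5513e-19 J / 9.109e-31 kg)
v = 9.9962e+05 m/s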